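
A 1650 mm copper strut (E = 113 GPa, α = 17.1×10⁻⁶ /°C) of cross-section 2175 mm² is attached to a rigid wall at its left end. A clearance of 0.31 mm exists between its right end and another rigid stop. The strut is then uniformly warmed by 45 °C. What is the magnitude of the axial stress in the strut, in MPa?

σ ≈ 65.7 MPa (compressive)

Free thermal elongation = αΔT L = 17.1×10⁻⁶ × 45 × 1650 = 1.27 mm.
After closing the 0.31 mm clearance, 1.27 − 0.31 = 0.9597 mm of expansion remains to be suppressed by the wall.
That suppressed elongation corresponds to σ = E·Δ/L = 113×10³ × 0.9597/1650 = 65.72 MPa.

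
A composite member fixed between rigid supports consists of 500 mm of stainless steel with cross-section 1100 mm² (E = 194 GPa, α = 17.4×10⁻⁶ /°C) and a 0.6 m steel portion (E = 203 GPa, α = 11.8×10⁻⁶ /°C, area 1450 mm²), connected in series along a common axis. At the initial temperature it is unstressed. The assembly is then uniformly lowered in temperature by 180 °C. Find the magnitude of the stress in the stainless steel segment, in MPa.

σ ≈ 589 MPa (tensile)

Free thermal contraction of the whole bar: Σ αᵢΔT Lᵢ = 17.4×10⁻⁶×180×500 + 11.8×10⁻⁶×180×600 = 2.84 mm.
Since the ends are fixed, an axial force P builds up, equal in every segment, with P · Σ Lᵢ/(AᵢEᵢ) = δ_free.
Σ Lᵢ/(AᵢEᵢ) = 500/(1100×194×10³) + 600/(1450×203×10³) = 4.381×10⁻⁶ mm/N.
P = 2.84 / 4.381×10⁻⁶ = 648300 N = 648.3 kN, tensile.
σ_{stainless steel} = P / A = 648300 / 1100 = 589.3 MPa.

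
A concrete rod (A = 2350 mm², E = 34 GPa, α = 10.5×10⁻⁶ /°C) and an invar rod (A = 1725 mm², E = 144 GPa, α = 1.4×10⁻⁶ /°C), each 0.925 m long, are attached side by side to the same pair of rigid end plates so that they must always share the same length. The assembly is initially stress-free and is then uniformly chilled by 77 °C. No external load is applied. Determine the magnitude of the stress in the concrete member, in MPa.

The concrete has the larger α, so on cooling it would change length more than the invar if both were free. The rigid plates force a common final length, so the concrete is put into tension and the invar into compression, with equal and opposite forces P (no external load).
Setting the final lengths equal and cancelling L: (α₁ − α₂)ΔT = P/(A₁E₁) + P/(A₂E₂).
|α₁ − α₂|·ΔT = 9.1×10⁻⁶ × 77 = 0.0007007.
1/(A₁E₁) + 1/(A₂E₂) = 1/(2350×34×10³) + 1/(1725×144×10³) = 1.654×10⁻⁸ N⁻¹.
P = 0.0007007 / 1.654×10⁻⁸ = 42360 N = 42.36 kN.
σ_{concrete} = P/A₁ = 42360/2350 = 18.03 MPa, tensile.

σ ≈ 18 MPa (tensile)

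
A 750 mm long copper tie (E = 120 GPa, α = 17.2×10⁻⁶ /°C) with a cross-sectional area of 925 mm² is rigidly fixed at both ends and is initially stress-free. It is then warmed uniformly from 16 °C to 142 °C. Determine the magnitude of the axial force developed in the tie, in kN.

P ≈ 241 kN (compressive)

Full restraint means ε = 0, so the stress is σ = EαΔT = 120×10³ × 17.2×10⁻⁶ × 126 = 260.1 MPa.
Axial force P = σA = 260.1 × 925 = 240600 N = 240.6 kN, compressive.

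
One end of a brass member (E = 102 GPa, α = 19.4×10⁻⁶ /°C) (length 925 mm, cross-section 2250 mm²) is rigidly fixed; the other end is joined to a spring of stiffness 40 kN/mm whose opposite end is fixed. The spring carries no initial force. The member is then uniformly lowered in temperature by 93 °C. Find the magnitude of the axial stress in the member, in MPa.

Free thermal contraction: δ_free = αΔT L = 19.4×10⁻⁶ × 93 × 925 = 1.669 mm.
Let P be the tensile force in the spring. The member extends elastically by PL/(AE) and the spring stretches by P/k; together these equal δ_free.
So P = δ_free / [L/(AE) + 1/k] = 1.669 / [ 925/(2250×102×10³) + 1/(40×10³) ].
P = 1.669 / 2.903×10⁻⁵ = 57490 N.
σ = P/A = 57490/2250 = 25.55 MPa.

σ ≈ 25.5 MPa (tensile)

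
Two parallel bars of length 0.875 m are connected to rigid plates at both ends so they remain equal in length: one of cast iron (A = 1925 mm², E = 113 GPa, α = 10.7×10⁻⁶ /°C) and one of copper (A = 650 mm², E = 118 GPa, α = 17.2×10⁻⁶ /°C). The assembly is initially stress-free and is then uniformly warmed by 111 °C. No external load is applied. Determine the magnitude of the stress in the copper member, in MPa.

The copper has the larger α, so on heating it would change length more than the cast iron if both were free. The rigid plates force a common final length, so the copper is put into compression and the cast iron into tension, with equal and opposite forces P (no external load).
Setting the final lengths equal and cancelling L: (α₁ − α₂)ΔT = P/(A₁E₁) + P/(A₂E₂).
|α₁ − α₂|·ΔT = 6.5×10⁻⁶ × 111 = 0.0007215.
1/(A₁E₁) + 1/(A₂E₂) = 1/(1925×113×10³) + 1/(650×118×10³) = 1.763×10⁻⁸ N⁻¹.
P = 0.0007215 / 1.763×10⁻⁸ = 40910 N = 40.91 kN.
σ_{copper} = P/A₂ = 40910/650 = 62.94 MPa, compressive.

σ ≈ 62.9 MPa (compressive)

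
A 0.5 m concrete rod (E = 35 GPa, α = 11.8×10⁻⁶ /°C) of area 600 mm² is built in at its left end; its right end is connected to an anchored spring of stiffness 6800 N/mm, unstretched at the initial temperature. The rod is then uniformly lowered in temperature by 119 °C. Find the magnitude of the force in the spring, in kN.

Free thermal contraction: δ_free = αΔT L = 11.8×10⁻⁶ × 119 × 500 = 0.7021 mm.
With a force P in the spring, the elastic change of the rod is PL/(AE) and that of the spring is P/k; compatibility requires their sum to equal δ_free.
P [ L/(AE) + 1/k ] = δ_free → P [ 500/(600×35×10³) + 1/(6800) ] = 0.7021.
P = 0.7021 / 0.0001709 = 4109 N.

P ≈ 4.11 kN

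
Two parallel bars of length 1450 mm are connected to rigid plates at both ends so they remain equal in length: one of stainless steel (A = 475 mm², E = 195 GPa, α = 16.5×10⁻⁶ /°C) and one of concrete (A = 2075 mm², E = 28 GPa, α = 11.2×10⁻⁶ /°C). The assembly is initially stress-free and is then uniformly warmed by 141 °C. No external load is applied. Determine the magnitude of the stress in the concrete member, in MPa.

σ ≈ 12.9 MPa (tensile)

Both members must finish at the same length. With the larger α, the stainless steel tends to over-expand; the plates restrain it, putting the stainless steel in compression and the concrete in tension. With no external load the two internal forces are equal and opposite, magnitude P.
Compatibility of the two members (thermal + elastic change equal): (α₁ − α₂)ΔT = P·[1/(A₁E₁) + 1/(A₂E₂)].
|α₁ − α₂|·ΔT = 5.3×10⁻⁶ × 141 = 0.0007473.
1/(A₁E₁) + 1/(A₂E₂) = 1/(475×195×10³) + 1/(2075×28×10³) = 2.801×10⁻⁸ N⁻¹.
P = 0.0007473 / 2.801×10⁻⁸ = 26680 N = 26.68 kN.
σ_{concrete} = P/A₂ = 26680/2075 = 12.86 MPa, tensile.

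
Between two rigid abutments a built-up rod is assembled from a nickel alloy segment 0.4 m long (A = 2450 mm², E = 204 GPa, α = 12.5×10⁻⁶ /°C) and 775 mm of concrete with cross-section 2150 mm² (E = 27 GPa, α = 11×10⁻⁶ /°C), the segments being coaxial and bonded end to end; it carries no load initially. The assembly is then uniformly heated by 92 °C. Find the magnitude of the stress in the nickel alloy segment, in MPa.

If the supports were absent, the total length change would be Σ αᵢΔT Lᵢ = 12.5×10⁻⁶×92×400 + 11×10⁻⁶×92×775 = 1.244 mm.
Since the ends are fixed, an axial force P builds up, equal in every segment, with P · Σ Lᵢ/(AᵢEᵢ) = δ_free.
Σ Lᵢ/(AᵢEᵢ) = 400/(2450×204×10³) + 775/(2150×27×10³) = 1.415×10⁻⁵ mm/N.
So P = 1.244 / 1.415×10⁻⁵ = 87.93 kN, compressive.
σ_{nickel alloy} = P / A = 87930 / 2450 = 35.89 MPa.

σ ≈ 35.9 MPa (compressive)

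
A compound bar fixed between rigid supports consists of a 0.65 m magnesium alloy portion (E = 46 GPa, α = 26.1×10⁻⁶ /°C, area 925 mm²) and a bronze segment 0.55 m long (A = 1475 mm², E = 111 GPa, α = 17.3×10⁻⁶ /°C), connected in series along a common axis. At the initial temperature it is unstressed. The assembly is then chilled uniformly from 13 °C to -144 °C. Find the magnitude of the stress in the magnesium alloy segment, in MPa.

σ ≈ 241 MPa (tensile)

Free thermal contraction of the whole bar: Σ αᵢΔT Lᵢ = 26.1×10⁻⁶×157×650 + 17.3×10⁻⁶×157×550 = 4.157 mm.
Since the ends are fixed, an axial force P builds up, equal in every segment, with P · Σ Lᵢ/(AᵢEᵢ) = δ_free.
The series flexibility is Σ Lᵢ/(AᵢEᵢ) = 650/(925×46×10³) + 550/(1475×111×10³) = 1.864×10⁻⁵ mm/N.
So P = 4.157 / 1.864×10⁻⁵ = 223.1 kN, tensile.
σ_{magnesium alloy} = P / A = 223100 / 925 = 241.2 MPa.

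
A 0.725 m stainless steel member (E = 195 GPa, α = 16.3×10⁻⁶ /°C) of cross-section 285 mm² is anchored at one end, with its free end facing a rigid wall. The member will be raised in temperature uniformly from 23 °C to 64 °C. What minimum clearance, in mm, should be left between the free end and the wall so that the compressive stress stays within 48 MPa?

g ≈ 0.306 mm

With no wall the member would lengthen by αΔT L = 16.3×10⁻⁶ × 41 × 725 = 0.4845 mm.
A stress of 48 MPa corresponds to the wall pushing the member back by σL/E = 48×725/(195×10³) = 0.1785 mm.
The gap must absorb the remainder: g_min = 0.4845 − 0.1785 = 0.3061 mm.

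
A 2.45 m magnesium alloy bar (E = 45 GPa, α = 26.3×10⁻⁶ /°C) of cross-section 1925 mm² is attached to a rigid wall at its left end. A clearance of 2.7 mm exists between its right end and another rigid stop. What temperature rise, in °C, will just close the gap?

ΔT ≈ 41.9 °C

Contact occurs when the free expansion equals the gap: αΔT L = 2.7 mm.
ΔT = 2.7 / (26.3×10⁻⁶ × 2450) = 41.9 °C.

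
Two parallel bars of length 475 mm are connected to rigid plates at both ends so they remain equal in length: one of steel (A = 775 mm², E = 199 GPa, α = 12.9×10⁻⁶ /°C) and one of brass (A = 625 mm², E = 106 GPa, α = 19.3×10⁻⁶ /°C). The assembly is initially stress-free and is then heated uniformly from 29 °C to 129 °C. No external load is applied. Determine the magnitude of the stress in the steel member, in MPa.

σ ≈ 38.3 MPa (tensile)

Equilibrium of a rigid end plate with no external load gives equal and opposite internal forces ±P in the two members. Since α_{brass} > α_{steel}, heating drives the brass into compression and the steel into tension.
Compatibility of the two members (thermal + elastic change equal): (α₁ − α₂)ΔT = P·[1/(A₁E₁) + 1/(A₂E₂)].
|α₁ − α₂|·ΔT = 6.4×10⁻⁶ × 100 = 0.00064.
1/(A₁E₁) + 1/(A₂E₂) = 1/(775×199×10³) + 1/(625×106×10³) = 2.158×10⁻⁸ N⁻¹.
So P = 0.00064 / 2.158×10⁻⁸ = 29.66 kN.
σ_{steel} = P/A₁ = 29660/775 = 38.27 MPa, tensile.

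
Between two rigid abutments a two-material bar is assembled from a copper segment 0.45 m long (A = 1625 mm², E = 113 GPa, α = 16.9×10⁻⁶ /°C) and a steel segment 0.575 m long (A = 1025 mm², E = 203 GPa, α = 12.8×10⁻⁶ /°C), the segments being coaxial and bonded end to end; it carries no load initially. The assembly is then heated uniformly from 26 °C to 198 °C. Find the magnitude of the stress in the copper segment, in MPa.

σ ≈ 304 MPa (compressive)

With the walls removed the bar would change length by δ_free = Σ αᵢΔT Lᵢ = 16.9×10⁻⁶×172×450 + 12.8×10⁻⁶×172×575 = 2.574 mm.
The walls prevent any net length change, so an axial force P (same in every segment) develops. Compatibility: P · Σ Lᵢ/(AᵢEᵢ) = δ_free.
The series flexibility is Σ Lᵢ/(AᵢEᵢ) = 450/(1625×113×10³) + 575/(1025×203×10³) = 5.214×10⁻⁶ mm/N.
Hence P = δ_free / Σ(L/AE) = 2.574/5.214×10⁻⁶ = 493.7 kN (compressive).
σ_{copper} = P / A = 493700 / 1625 = 303.8 MPa.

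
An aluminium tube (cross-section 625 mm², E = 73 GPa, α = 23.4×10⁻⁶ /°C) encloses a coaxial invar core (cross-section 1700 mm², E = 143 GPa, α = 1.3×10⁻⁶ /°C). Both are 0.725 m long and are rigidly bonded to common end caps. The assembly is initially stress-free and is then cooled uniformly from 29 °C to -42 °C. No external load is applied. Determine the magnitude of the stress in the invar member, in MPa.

σ ≈ 35.5 MPa (compressive)

Both members must finish at the same length. With the larger α, the aluminium tends to over-contract; the plates restrain it, putting the aluminium in tension and the invar in compression. With no external load the two internal forces are equal and opposite, magnitude P.
Setting the final lengths equal and cancelling L: (α₁ − α₂)ΔT = P/(A₁E₁) + P/(A₂E₂).
|α₁ − α₂|·ΔT = 22.1×10⁻⁶ × 71 = 0.001569.
1/(A₁E₁) + 1/(A₂E₂) = 1/(625×73×10³) + 1/(1700×143×10³) = 2.603×10⁻⁸ N⁻¹.
P = 0.001569 / 2.603×10⁻⁸ = 60280 N = 60.28 kN.
σ_{invar} = P/A₂ = 60280/1700 = 35.46 MPa, compressive.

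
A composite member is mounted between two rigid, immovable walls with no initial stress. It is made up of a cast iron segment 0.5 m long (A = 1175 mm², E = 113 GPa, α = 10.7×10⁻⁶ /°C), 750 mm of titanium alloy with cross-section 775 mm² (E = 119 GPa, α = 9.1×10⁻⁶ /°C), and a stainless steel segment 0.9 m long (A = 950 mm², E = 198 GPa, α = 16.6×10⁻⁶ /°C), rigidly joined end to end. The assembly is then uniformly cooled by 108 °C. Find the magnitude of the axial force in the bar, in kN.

P ≈ 176 kN (tensile)

Free thermal contraction of the whole bar: Σ αᵢΔT Lᵢ = 10.7×10⁻⁶×108×500 + 9.1×10⁻⁶×108×750 + 16.6×10⁻⁶×108×900 = 2.928 mm.
The walls prevent any net length change, so an axial force P (same in every segment) develops. Compatibility: P · Σ Lᵢ/(AᵢEᵢ) = δ_free.
The series flexibility is Σ Lᵢ/(AᵢEᵢ) = 500/(1175×113×10³) + 750/(775×119×10³) + 900/(950×198×10³) = 1.668×10⁻⁵ mm/N.
P = 2.928 / 1.668×10⁻⁵ = 175500 N = 175.5 kN, tensile.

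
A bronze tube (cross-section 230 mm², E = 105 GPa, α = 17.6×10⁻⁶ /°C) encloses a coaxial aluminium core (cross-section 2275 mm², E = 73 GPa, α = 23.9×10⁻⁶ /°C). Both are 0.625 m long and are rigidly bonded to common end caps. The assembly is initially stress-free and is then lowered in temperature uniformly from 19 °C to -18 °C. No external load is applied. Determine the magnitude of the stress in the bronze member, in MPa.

The aluminium has the larger α, so on cooling it would change length more than the bronze if both were free. The rigid plates force a common final length, so the aluminium is put into tension and the bronze into compression, with equal and opposite forces P (no external load).
Compatibility of the two members (thermal + elastic change equal): (α₁ − α₂)ΔT = P·[1/(A₁E₁) + 1/(A₂E₂)].
|α₁ − α₂|·ΔT = 6.3×10⁻⁶ × 37 = 0.0002331.
1/(A₁E₁) + 1/(A₂E₂) = 1/(230×105×10³) + 1/(2275×73×10³) = 4.743×10⁻⁸ N⁻¹.
So P = 0.0002331 / 4.743×10⁻⁸ = 4.915 kN.
σ_{bronze} = P/A₁ = 4915/230 = 21.37 MPa, compressive.

σ ≈ 21.4 MPa (compressive)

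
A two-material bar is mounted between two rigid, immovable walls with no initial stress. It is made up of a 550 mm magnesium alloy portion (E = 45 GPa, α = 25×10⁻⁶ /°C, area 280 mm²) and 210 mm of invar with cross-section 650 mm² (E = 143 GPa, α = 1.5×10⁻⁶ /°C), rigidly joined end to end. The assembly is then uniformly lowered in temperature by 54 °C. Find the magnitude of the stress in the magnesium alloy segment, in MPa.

σ ≈ 59.1 MPa (tensile)

With the walls removed the bar would change length by δ_free = Σ αᵢΔT Lᵢ = 25×10⁻⁶×54×550 + 1.5×10⁻⁶×54×210 = 0.7595 mm.
Since the ends are fixed, an axial force P builds up, equal in every segment, with P · Σ Lᵢ/(AᵢEᵢ) = δ_free.
Σ Lᵢ/(AᵢEᵢ) = 550/(280×45×10³) + 210/(650×143×10³) = 4.591×10⁻⁵ mm/N.
Hence P = δ_free / Σ(L/AE) = 0.7595/4.591×10⁻⁵ = 16.54 kN (tensile).
σ_{magnesium alloy} = P / A = 16540 / 280 = 59.08 MPa.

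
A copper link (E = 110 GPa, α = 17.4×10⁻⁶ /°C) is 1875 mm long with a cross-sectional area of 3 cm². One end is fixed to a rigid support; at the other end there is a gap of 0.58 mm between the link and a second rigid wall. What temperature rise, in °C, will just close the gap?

ΔT ≈ 17.8 °C

The gap closes when αΔT L = 0.58 mm, since the link is still unstressed at that instant.
So ΔT = g/(αL) = 0.58/(17.4×10⁻⁶ × 1875) = 17.78 °C.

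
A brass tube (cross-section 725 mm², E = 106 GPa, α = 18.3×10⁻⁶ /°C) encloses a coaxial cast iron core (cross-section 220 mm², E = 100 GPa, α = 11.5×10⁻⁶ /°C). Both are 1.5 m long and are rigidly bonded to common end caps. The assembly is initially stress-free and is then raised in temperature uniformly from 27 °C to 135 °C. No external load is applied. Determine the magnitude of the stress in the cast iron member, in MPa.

The brass has the larger α, so on heating it would change length more than the cast iron if both were free. The rigid plates force a common final length, so the brass is put into compression and the cast iron into tension, with equal and opposite forces P (no external load).
Compatibility of the two members (thermal + elastic change equal): (α₁ − α₂)ΔT = P·[1/(A₁E₁) + 1/(A₂E₂)].
|α₁ − α₂|·ΔT = 6.8×10⁻⁶ × 108 = 0.0007344.
1/(A₁E₁) + 1/(A₂E₂) = 1/(725×106×10³) + 1/(220×100×10³) = 5.847×10⁻⁸ N⁻¹.
P = 0.0007344 / 5.847×10⁻⁸ = 12560 N = 12.56 kN.
σ_{cast iron} = P/A₂ = 12560/220 = 57.1 MPa, tensile.

σ ≈ 57.1 MPa (tensile)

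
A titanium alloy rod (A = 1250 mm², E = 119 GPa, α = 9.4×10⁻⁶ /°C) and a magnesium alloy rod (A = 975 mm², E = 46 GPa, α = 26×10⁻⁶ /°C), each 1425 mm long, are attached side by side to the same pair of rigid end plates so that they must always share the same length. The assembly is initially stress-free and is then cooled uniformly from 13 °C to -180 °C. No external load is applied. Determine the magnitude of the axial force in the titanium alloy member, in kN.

Equilibrium of a rigid end plate with no external load gives equal and opposite internal forces ±P in the two members. Since α_{magnesium alloy} > α_{titanium alloy}, cooling drives the magnesium alloy into tension and the titanium alloy into compression.
Compatibility of the two members (thermal + elastic change equal): (α₁ − α₂)ΔT = P·[1/(A₁E₁) + 1/(A₂E₂)].
|α₁ − α₂|·ΔT = 16.6×10⁻⁶ × 193 = 0.003204.
1/(A₁E₁) + 1/(A₂E₂) = 1/(1250×119×10³) + 1/(975×46×10³) = 2.902×10⁻⁸ N⁻¹.
P = 0.003204 / 2.902×10⁻⁸ = 110400 N = 110.4 kN.

P ≈ 110 kN (compressive in the titanium alloy)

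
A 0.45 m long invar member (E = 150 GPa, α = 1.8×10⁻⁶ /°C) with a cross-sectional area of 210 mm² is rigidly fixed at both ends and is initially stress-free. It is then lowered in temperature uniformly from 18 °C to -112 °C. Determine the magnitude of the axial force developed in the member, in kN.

With zero net strain, σ = E·αΔT = 150 GPa × 1.8×10⁻⁶ × 130 = 35.1 MPa.
P = AEαΔT = 210 × 150×10³ × 1.8×10⁻⁶ × 130 = 7.371 kN (tensile).

P ≈ 7.37 kN (tensile)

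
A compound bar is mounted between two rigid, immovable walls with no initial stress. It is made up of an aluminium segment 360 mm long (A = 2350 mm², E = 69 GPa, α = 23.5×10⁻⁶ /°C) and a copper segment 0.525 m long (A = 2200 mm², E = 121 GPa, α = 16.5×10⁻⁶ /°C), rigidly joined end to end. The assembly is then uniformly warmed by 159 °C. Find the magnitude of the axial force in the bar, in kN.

Free thermal expansion of the whole bar: Σ αᵢΔT Lᵢ = 23.5×10⁻⁶×159×360 + 16.5×10⁻⁶×159×525 = 2.722 mm.
Since the ends are fixed, an axial force P builds up, equal in every segment, with P · Σ Lᵢ/(AᵢEᵢ) = δ_free.
The series flexibility is Σ Lᵢ/(AᵢEᵢ) = 360/(2350×69×10³) + 525/(2200×121×10³) = 4.192×10⁻⁶ mm/N.
Hence P = δ_free / Σ(L/AE) = 2.722/4.192×10⁻⁶ = 649.4 kN (compressive).

P ≈ 649 kN (compressive)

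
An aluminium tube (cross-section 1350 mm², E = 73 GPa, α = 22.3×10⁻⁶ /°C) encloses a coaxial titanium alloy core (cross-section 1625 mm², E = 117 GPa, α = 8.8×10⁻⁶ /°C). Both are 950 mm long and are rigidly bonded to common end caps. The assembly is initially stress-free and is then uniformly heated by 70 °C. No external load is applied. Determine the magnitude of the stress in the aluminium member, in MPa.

The aluminium has the larger α, so on heating it would change length more than the titanium alloy if both were free. The rigid plates force a common final length, so the aluminium is put into compression and the titanium alloy into tension, with equal and opposite forces P (no external load).
Compatibility of the two members (thermal + elastic change equal): (α₁ − α₂)ΔT = P·[1/(A₁E₁) + 1/(A₂E₂)].
|α₁ − α₂|·ΔT = 13.5×10⁻⁶ × 70 = 0.000945.
1/(A₁E₁) + 1/(A₂E₂) = 1/(1350×73×10³) + 1/(1625×117×10³) = 1.541×10⁻⁸ N⁻¹.
P = 0.000945 / 1.541×10⁻⁸ = 61340 N = 61.34 kN.
σ_{aluminium} = P/A₁ = 61340/1350 = 45.43 MPa, compressive.

σ ≈ 45.4 MPa (compressive)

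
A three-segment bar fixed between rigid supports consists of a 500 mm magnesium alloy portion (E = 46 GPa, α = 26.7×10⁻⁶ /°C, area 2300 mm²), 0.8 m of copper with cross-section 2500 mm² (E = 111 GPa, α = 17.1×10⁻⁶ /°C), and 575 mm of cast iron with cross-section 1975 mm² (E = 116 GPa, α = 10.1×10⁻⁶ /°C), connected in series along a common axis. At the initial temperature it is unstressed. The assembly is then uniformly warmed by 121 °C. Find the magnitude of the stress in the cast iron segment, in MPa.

σ ≈ 199 MPa (compressive)

If the supports were absent, the total length change would be Σ αᵢΔT Lᵢ = 26.7×10⁻⁶×121×500 + 17.1×10⁻⁶×121×800 + 10.1×10⁻⁶×121×575 = 3.973 mm.
The rigid supports impose zero overall length change; the single axial force P common to all segments must satisfy P Σ Lᵢ/(AᵢEᵢ) = δ_free.
The series flexibility is Σ Lᵢ/(AᵢEᵢ) = 500/(2300×46×10³) + 800/(2500×111×10³) + 575/(1975×116×10³) = 1.012×10⁻⁵ mm/N.
P = 3.973 / 1.012×10⁻⁵ = 392700 N = 392.7 kN, compressive.
σ_{cast iron} = P / A = 392700 / 1975 = 198.8 MPa.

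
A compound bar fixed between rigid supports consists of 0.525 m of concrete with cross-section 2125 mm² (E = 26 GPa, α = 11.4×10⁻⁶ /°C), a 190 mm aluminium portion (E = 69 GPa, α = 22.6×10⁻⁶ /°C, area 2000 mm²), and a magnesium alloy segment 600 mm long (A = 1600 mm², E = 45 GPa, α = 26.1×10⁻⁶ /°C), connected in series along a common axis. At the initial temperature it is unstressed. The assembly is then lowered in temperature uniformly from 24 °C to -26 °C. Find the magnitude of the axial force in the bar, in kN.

Free thermal contraction of the whole bar: Σ αᵢΔT Lᵢ = 11.4×10⁻⁶×50×525 + 22.6×10⁻⁶×50×190 + 26.1×10⁻⁶×50×600 = 1.297 mm.
Since the ends are fixed, an axial force P builds up, equal in every segment, with P · Σ Lᵢ/(AᵢEᵢ) = δ_free.
The series flexibility is Σ Lᵢ/(AᵢEᵢ) = 525/(2125×26×10³) + 190/(2000×69×10³) + 600/(1600×45×10³) = 1.921×10⁻⁵ mm/N.
P = 1.297 / 1.921×10⁻⁵ = 67510 N = 67.51 kN, tensile.

P ≈ 67.5 kN (tensile)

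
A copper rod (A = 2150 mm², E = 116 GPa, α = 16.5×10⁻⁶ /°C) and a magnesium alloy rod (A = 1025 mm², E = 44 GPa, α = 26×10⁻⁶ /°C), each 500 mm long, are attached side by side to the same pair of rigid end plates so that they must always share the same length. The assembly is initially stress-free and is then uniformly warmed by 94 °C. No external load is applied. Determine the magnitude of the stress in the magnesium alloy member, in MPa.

Both members must finish at the same length. With the larger α, the magnesium alloy tends to over-expand; the plates restrain it, putting the magnesium alloy in compression and the copper in tension. With no external load the two internal forces are equal and opposite, magnitude P.
Compatibility of the two members (thermal + elastic change equal): (α₁ − α₂)ΔT = P·[1/(A₁E₁) + 1/(A₂E₂)].
|α₁ − α₂|·ΔT = 9.5×10⁻⁶ × 94 = 0.000893.
1/(A₁E₁) + 1/(A₂E₂) = 1/(2150×116×10³) + 1/(1025×44×10³) = 2.618×10⁻⁸ N⁻¹.
So P = 0.000893 / 2.618×10⁻⁸ = 34.11 kN.
σ_{magnesium alloy} = P/A₂ = 34110/1025 = 33.27 MPa, compressive.

σ ≈ 33.3 MPa (compressive)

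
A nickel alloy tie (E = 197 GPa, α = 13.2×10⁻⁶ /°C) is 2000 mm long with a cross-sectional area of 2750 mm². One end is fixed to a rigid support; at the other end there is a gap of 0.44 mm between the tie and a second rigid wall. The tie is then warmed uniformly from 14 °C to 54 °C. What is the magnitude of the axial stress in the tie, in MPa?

σ ≈ 60.7 MPa (compressive)

Free thermal elongation = αΔT L = 13.2×10⁻⁶ × 40 × 2000 = 1.056 mm.
The gap closes (δ_free > 0.44 mm) and the wall then resists a further 1.056 − 0.44 = 0.616 mm of expansion.
That suppressed elongation corresponds to σ = E·Δ/L = 197×10³ × 0.616/2000 = 60.68 MPa.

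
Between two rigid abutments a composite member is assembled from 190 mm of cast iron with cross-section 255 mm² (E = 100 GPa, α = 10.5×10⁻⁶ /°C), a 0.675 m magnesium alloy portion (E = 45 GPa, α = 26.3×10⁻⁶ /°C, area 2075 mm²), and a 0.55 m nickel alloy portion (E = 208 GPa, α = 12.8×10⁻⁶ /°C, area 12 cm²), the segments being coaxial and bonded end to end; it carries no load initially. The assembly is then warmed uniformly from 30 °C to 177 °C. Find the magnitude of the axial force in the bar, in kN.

P ≈ 233 kN (compressive)

With the walls removed the bar would change length by δ_free = Σ αᵢΔT Lᵢ = 10.5×10⁻⁶×147×190 + 26.3×10⁻⁶×147×675 + 12.8×10⁻⁶×147×550 = 3.938 mm.
The rigid supports impose zero overall length change; the single axial force P common to all segments must satisfy P Σ Lᵢ/(AᵢEᵢ) = δ_free.
The series flexibility is Σ Lᵢ/(AᵢEᵢ) = 190/(255×100×10³) + 675/(2075×45×10³) + 550/(1200×208×10³) = 1.688×10⁻⁵ mm/N.
So P = 3.938 / 1.688×10⁻⁵ = 233.2 kN, compressive.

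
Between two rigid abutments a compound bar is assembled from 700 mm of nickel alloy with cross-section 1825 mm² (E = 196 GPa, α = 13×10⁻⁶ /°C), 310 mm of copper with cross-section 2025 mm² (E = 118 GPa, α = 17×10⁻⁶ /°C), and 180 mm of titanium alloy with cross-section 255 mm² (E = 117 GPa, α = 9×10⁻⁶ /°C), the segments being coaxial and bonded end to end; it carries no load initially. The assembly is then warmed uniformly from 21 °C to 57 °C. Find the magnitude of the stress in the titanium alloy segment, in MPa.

σ ≈ 243 MPa (compressive)

Free thermal expansion of the whole bar: Σ αᵢΔT Lᵢ = 13×10⁻⁶×36×700 + 17×10⁻⁶×36×310 + 9×10⁻⁶×36×180 = 0.5756 mm.
The rigid supports impose zero overall length change; the single axial force P common to all segments must satisfy P Σ Lᵢ/(AᵢEᵢ) = δ_free.
The series flexibility is Σ Lᵢ/(AᵢEᵢ) = 700/(1825×196×10³) + 310/(2025×118×10³) + 180/(255×117×10³) = 9.287×10⁻⁶ mm/N.
P = 0.5756 / 9.287×10⁻⁶ = 61980 N = 61.98 kN, compressive.
σ_{titanium alloy} = P / A = 61980 / 255 = 243.1 MPa.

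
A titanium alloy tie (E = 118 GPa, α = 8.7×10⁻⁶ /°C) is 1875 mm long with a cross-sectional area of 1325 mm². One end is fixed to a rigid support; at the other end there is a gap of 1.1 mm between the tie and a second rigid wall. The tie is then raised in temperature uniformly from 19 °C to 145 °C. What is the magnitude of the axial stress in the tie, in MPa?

σ ≈ 60.1 MPa (compressive)

Free thermal elongation = αΔT L = 8.7×10⁻⁶ × 126 × 1875 = 2.055 mm.
After closing the 1.1 mm clearance, 2.055 − 1.1 = 0.9554 mm of expansion remains to be suppressed by the wall.
That suppressed elongation corresponds to σ = E·Δ/L = 118×10³ × 0.9554/1875 = 60.12 MPa.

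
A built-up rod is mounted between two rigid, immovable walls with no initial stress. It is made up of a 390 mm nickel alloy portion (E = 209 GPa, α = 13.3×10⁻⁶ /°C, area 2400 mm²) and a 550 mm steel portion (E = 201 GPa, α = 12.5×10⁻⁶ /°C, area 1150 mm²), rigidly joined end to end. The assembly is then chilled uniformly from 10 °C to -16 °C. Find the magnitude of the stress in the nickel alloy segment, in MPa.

σ ≈ 41.4 MPa (tensile)

Free thermal contraction of the whole bar: Σ αᵢΔT Lᵢ = 13.3×10⁻⁶×26×390 + 12.5×10⁻⁶×26×550 = 0.3136 mm.
The rigid supports impose zero overall length change; the single axial force P common to all segments must satisfy P Σ Lᵢ/(AᵢEᵢ) = δ_free.
Σ Lᵢ/(AᵢEᵢ) = 390/(2400×209×10³) + 550/(1150×201×10³) = 3.157×10⁻⁶ mm/N.
So P = 0.3136 / 3.157×10⁻⁶ = 99.34 kN, tensile.
σ_{nickel alloy} = P / A = 99340 / 2400 = 41.39 MPa.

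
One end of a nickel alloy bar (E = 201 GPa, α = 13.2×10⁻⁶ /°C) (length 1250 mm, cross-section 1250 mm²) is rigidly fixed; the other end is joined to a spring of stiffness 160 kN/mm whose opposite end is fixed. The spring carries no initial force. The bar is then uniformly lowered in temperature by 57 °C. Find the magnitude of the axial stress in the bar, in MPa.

Free thermal contraction: δ_free = αΔT L = 13.2×10⁻⁶ × 57 × 1250 = 0.9405 mm.
With a force P in the spring, the elastic change of the bar is PL/(AE) and that of the spring is P/k; compatibility requires their sum to equal δ_free.
P [ L/(AE) + 1/k ] = δ_free → P [ 1250/(1250×201×10³) + 1/(160×10³) ] = 0.9405.
P = 0.9405 / 1.123×10⁻⁵ = 83790 N.
σ = P/A = 83790/1250 = 67.03 MPa.

σ ≈ 67 MPa (tensile)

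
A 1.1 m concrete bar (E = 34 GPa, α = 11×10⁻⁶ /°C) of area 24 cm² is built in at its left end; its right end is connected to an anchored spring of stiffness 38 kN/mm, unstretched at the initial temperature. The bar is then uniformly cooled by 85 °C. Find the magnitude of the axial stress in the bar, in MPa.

Free thermal contraction: δ_free = αΔT L = 11×10⁻⁶ × 85 × 1100 = 1.028 mm.
With a force P in the spring, the elastic change of the bar is PL/(AE) and that of the spring is P/k; compatibility requires their sum to equal δ_free.
So P = δ_free / [L/(AE) + 1/k] = 1.028 / [ 1100/(2400×34×10³) + 1/(38×10³) ].
P = 1.028 / 3.98×10⁻⁵ = 25840 N.
σ = P/A = 25840/2400 = 10.77 MPa.

σ ≈ 10.8 MPa (tensile)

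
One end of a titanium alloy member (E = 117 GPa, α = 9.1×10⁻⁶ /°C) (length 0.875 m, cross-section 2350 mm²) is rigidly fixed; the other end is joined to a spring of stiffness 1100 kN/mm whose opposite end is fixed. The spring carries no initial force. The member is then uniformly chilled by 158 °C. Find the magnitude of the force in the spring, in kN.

P ≈ 307 kN

If the spring were absent the member would shorten by αΔT L = 9.1×10⁻⁶ × 158 × 875 = 1.258 mm.
With a force P in the spring, the elastic change of the member is PL/(AE) and that of the spring is P/k; compatibility requires their sum to equal δ_free.
So P = δ_free / [L/(AE) + 1/k] = 1.258 / [ 875/(2350×117×10³) + 1/(1100×10³) ].
P = 1.258 / 4.091×10⁻⁶ = 307500 N.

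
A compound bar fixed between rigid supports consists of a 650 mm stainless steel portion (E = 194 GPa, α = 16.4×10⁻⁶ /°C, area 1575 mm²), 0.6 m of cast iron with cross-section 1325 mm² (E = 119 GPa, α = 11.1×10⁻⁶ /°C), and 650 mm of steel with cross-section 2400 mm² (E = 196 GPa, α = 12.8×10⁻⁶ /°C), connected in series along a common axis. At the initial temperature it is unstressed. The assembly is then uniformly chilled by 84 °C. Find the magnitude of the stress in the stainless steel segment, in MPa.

If the supports were absent, the total length change would be Σ αᵢΔT Lᵢ = 16.4×10⁻⁶×84×650 + 11.1×10⁻⁶×84×600 + 12.8×10⁻⁶×84×650 = 2.154 mm.
The walls prevent any net length change, so an axial force P (same in every segment) develops. Compatibility: P · Σ Lᵢ/(AᵢEᵢ) = δ_free.
Σ Lᵢ/(AᵢEᵢ) = 650/(1575×194×10³) + 600/(1325×119×10³) + 650/(2400×196×10³) = 7.314×10⁻⁶ mm/N.
Hence P = δ_free / Σ(L/AE) = 2.154/7.314×10⁻⁶ = 294.5 kN (tensile).
σ_{stainless steel} = P / A = 294500 / 1575 = 187 MPa.

σ ≈ 187 MPa (tensile)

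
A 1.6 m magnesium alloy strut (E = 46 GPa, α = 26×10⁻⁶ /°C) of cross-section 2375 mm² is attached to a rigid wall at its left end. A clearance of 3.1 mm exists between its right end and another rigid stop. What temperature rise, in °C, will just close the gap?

ΔT ≈ 74.5 °C

The gap closes when αΔT L = 3.1 mm, since the strut is still unstressed at that instant.
ΔT = 3.1 / (26×10⁻⁶ × 1600) = 74.52 °C.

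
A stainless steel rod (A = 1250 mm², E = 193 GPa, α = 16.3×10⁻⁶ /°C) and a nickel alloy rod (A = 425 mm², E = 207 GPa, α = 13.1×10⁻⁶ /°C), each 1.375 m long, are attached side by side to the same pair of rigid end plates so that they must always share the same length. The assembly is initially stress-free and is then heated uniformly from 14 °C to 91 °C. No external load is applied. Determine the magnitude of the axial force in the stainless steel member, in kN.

P ≈ 15.9 kN (compressive in the stainless steel)

The stainless steel has the larger α, so on heating it would change length more than the nickel alloy if both were free. The rigid plates force a common final length, so the stainless steel is put into compression and the nickel alloy into tension, with equal and opposite forces P (no external load).
Equating the net (thermal + elastic) strains gives |α₁ − α₂|·ΔT = P·[1/(A₁E₁) + 1/(A₂E₂)].
|α₁ − α₂|·ΔT = 3.2×10⁻⁶ × 77 = 0.0002464.
1/(A₁E₁) + 1/(A₂E₂) = 1/(1250×193×10³) + 1/(425×207×10³) = 1.551×10⁻⁸ N⁻¹.
P = 0.0002464 / 1.551×10⁻⁸ = 15880 N = 15.88 kN.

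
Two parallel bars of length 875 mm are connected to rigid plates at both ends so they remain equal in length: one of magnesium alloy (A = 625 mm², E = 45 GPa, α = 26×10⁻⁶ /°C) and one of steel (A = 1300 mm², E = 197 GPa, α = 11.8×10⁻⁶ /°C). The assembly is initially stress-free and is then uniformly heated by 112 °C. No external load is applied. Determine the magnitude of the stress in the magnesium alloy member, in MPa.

Equilibrium of a rigid end plate with no external load gives equal and opposite internal forces ±P in the two members. Since α_{magnesium alloy} > α_{steel}, heating drives the magnesium alloy into compression and the steel into tension.
Equating the net (thermal + elastic) strains gives |α₁ − α₂|·ΔT = P·[1/(A₁E₁) + 1/(A₂E₂)].
|α₁ − α₂|·ΔT = 14.2×10⁻⁶ × 112 = 0.00159.
1/(A₁E₁) + 1/(A₂E₂) = 1/(625×45×10³) + 1/(1300×197×10³) = 3.946×10⁻⁸ N⁻¹.
So P = 0.00159 / 3.946×10⁻⁸ = 40.3 kN.
σ_{magnesium alloy} = P/A₁ = 40300/625 = 64.49 MPa, compressive.

σ ≈ 64.5 MPa (compressive)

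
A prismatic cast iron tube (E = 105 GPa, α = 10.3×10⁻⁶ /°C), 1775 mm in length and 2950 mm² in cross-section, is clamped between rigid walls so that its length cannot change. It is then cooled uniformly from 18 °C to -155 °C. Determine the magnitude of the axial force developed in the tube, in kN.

P ≈ 552 kN (tensile)

With zero net strain, σ = E·αΔT = 105 GPa × 10.3×10⁻⁶ × 173 = 187.1 MPa.
Axial force P = σA = 187.1 × 2950 = 551900 N = 551.9 kN, tensile.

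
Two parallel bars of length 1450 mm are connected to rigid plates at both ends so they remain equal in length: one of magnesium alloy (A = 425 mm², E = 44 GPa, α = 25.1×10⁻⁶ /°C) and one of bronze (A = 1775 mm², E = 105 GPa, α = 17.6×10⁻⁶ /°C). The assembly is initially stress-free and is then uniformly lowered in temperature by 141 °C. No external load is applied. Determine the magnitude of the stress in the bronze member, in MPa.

The magnesium alloy has the larger α, so on cooling it would change length more than the bronze if both were free. The rigid plates force a common final length, so the magnesium alloy is put into tension and the bronze into compression, with equal and opposite forces P (no external load).
Setting the final lengths equal and cancelling L: (α₁ − α₂)ΔT = P/(A₁E₁) + P/(A₂E₂).
|α₁ − α₂|·ΔT = 7.5×10⁻⁶ × 141 = 0.001057.
1/(A₁E₁) + 1/(A₂E₂) = 1/(425×44×10³) + 1/(1775×105×10³) = 5.884×10⁻⁸ N⁻¹.
P = 0.001057 / 5.884×10⁻⁸ = 17970 N = 17.97 kN.
σ_{bronze} = P/A₂ = 17970/1775 = 10.13 MPa, compressive.

σ ≈ 10.1 MPa (compressive)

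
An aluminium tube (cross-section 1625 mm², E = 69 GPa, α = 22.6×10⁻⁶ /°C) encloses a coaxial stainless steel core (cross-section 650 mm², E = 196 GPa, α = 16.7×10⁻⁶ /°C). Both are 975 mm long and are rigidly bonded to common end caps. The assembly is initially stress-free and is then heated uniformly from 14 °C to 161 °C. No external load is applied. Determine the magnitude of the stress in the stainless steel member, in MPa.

σ ≈ 79.6 MPa (tensile)

Equilibrium of a rigid end plate with no external load gives equal and opposite internal forces ±P in the two members. Since α_{aluminium} > α_{stainless steel}, heating drives the aluminium into compression and the stainless steel into tension.
Equating the net (thermal + elastic) strains gives |α₁ − α₂|·ΔT = P·[1/(A₁E₁) + 1/(A₂E₂)].
|α₁ − α₂|·ΔT = 5.9×10⁻⁶ × 147 = 0.0008673.
1/(A₁E₁) + 1/(A₂E₂) = 1/(1625×69×10³) + 1/(650×196×10³) = 1.677×10⁻⁸ N⁻¹.
So P = 0.0008673 / 1.677×10⁻⁸ = 51.72 kN.
σ_{stainless steel} = P/A₂ = 51720/650 = 79.58 MPa, tensile.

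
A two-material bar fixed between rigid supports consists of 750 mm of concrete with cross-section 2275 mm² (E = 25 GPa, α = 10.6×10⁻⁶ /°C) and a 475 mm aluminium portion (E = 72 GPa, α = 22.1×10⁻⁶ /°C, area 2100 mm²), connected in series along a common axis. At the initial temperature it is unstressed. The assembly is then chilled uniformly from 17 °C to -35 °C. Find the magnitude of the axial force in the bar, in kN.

Free thermal contraction of the whole bar: Σ αᵢΔT Lᵢ = 10.6×10⁻⁶×52×750 + 22.1×10⁻⁶×52×475 = 0.9593 mm.
The walls prevent any net length change, so an axial force P (same in every segment) develops. Compatibility: P · Σ Lᵢ/(AᵢEᵢ) = δ_free.
Σ Lᵢ/(AᵢEᵢ) = 750/(2275×25×10³) + 475/(2100×72×10³) = 1.633×10⁻⁵ mm/N.
So P = 0.9593 / 1.633×10⁻⁵ = 58.75 kN, tensile.

P ≈ 58.7 kN (tensile)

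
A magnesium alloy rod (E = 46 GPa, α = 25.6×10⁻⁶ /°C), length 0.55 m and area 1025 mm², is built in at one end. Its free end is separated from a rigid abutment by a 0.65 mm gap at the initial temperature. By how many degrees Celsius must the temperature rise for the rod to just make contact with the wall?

ΔT ≈ 46.2 °C

The gap closes when αΔT L = 0.65 mm, since the rod is still unstressed at that instant.
ΔT = 0.65 / (25.6×10⁻⁶ × 550) = 46.16 °C.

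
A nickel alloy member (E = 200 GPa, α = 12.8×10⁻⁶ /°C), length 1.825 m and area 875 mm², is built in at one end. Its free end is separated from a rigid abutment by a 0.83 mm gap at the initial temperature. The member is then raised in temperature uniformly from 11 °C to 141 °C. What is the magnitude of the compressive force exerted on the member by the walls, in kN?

P ≈ 212 kN

Unrestrained expansion: δ_free = αΔT L = 12.8×10⁻⁶ × 130 × 1825 = 3.037 mm.
The gap closes (δ_free > 0.83 mm) and the wall then resists a further 3.037 − 0.83 = 2.207 mm of expansion.
Compatibility: PL/(AE) = 2.207 mm, so σ = P/A = E × (2.207/1825) = 241.8 MPa.
P = σA = 241.8 × 875 = 211.6 kN.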